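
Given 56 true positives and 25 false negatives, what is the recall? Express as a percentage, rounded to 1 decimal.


Recall = TP / (TP + FN) * 100
= 56 / (56 + 25)
= 56 / 81
= 0.6914
= 69.1%

69.1


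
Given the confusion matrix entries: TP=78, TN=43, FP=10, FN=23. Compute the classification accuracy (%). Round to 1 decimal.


Accuracy = (TP + TN) / (TP + TN + FP + FN) * 100
= (78 + 43) / (78 + 43 + 10 + 23)
= 121 / 154
= 0.7857
= 78.6%

78.6


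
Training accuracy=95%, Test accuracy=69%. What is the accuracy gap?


Gap = train_accuracy - test_accuracy
= 95 - 69
= 26%
This large gap strongly indicates overfitting.

26


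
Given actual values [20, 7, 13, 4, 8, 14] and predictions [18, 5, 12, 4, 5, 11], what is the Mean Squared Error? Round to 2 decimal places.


Differences: [2, 2, 1, 0, 3, 3]
Squared errors: [4, 4, 1, 0, 9, 9]
Sum of squared errors = 27
MSE = 27 / 6 = 4.50

4.50


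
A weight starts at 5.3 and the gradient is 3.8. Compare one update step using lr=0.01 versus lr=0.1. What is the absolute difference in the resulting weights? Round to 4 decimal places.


With lr=0.01: w_new = 5.3 - 0.01 * 3.8 = 5.262
With lr=0.1: w_new = 5.3 - 0.1 * 3.8 = 4.92
Absolute difference = |5.262 - 4.92|
= 0.3420

0.3420


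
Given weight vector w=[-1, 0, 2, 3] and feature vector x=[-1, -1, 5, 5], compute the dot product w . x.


Element-wise products:
-1 * -1 = 1
0 * -1 = 0
2 * 5 = 10
3 * 5 = 15
Sum = 1 + 0 + 10 + 15
= 26

26


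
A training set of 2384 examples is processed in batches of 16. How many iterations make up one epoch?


Iterations per epoch = dataset_size / batch_size
= 2384 / 16
= 149

149


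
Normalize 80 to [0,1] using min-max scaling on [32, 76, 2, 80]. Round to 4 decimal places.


Min = 2, Max = 80
Range = 80 - 2 = 78
Scaled = (x - min) / (max - min)
= (80 - 2) / 78
= 78 / 78
= 1.0000

1.0000


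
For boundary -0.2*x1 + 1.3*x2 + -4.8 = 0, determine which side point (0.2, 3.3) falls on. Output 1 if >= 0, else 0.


Compute -0.2 * 0.2 + 1.3 * 3.3 + -4.8
= -0.04 + 4.29 + -4.8
= -0.55
Since -0.55 < 0, the point is on the negative side.

0


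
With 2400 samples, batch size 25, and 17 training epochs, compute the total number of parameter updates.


Iterations per epoch = 2400 / 25 = 96
Total updates = iterations_per_epoch * epochs
= 96 * 17
= 1632

1632


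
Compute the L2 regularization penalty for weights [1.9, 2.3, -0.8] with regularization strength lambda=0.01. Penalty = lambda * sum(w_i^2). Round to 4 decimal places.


Squaring each weight:
1.9^2 = 3.61
2.3^2 = 5.29
(-0.8)^2 = 0.64
Sum of squares = 9.54
Penalty = 0.01 * 9.54 = 0.0954

0.0954


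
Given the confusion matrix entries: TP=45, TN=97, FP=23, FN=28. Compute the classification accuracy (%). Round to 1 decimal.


Accuracy = (TP + TN) / (TP + TN + FP + FN) * 100
= (45 + 97) / (45 + 97 + 23 + 28)
= 142 / 193
= 0.7358
= 73.6%

73.6


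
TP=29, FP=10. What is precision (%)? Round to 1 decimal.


Precision = TP / (TP + FP) * 100
= 29 / (29 + 10)
= 29 / 39
= 0.7436
= 74.4%

74.4


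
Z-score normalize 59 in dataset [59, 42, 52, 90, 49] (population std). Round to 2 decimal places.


Mean = (59 + 42 + 52 + 90 + 49) / 5 = 58.4
Variance = sum((x_i - mean)^2) / n = 279.44
Std = sqrt(279.44) = 16.7165
Z = (x - mean) / std
= (59 - 58.4) / 16.7165
= 0.6 / 16.7165
= 0.04

0.04


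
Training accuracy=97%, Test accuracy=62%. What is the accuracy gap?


Gap = train_accuracy - test_accuracy
= 97 - 62
= 35%
This large gap strongly indicates overfitting.

35


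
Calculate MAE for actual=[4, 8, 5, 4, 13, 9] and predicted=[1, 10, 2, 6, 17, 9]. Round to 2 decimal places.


Absolute errors: [3, 2, 3, 2, 4, 0]
Sum of absolute errors = 14
MAE = 14 / 6 = 2.33

2.33


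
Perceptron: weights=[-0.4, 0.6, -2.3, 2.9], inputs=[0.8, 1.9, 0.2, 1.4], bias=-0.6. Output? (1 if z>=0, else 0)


z = w . x + b
= -0.4*0.8 + 0.6*1.9 + -2.3*0.2 + 2.9*1.4 + -0.6
= -0.32 + 1.14 + -0.46 + 4.06 + -0.6
= 4.42 + -0.6
= 3.82
Since z = 3.82 >= 0, output = 1

1


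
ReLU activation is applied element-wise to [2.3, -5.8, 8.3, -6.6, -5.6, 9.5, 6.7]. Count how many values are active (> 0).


ReLU(x) = max(0, x) for each element:
ReLU(2.3) = 2.3
ReLU(-5.8) = 0
ReLU(8.3) = 8.3
ReLU(-6.6) = 0
ReLU(-5.6) = 0
ReLU(9.5) = 9.5
ReLU(6.7) = 6.7
Active neurons (>0): 4

4


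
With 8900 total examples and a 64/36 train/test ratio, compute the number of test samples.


Train samples = 8900 * 64% = 5696
Test samples = 8900 - 5696
= 3204

3204


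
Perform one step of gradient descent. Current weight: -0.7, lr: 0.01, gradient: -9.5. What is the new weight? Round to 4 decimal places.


w_new = w_old - lr * gradient
= -0.7 - 0.01 * -9.5
= -0.7 - (-0.095)
= -0.6050

-0.6050


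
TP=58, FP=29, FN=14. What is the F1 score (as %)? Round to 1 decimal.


Precision = TP / (TP + FP) = 58 / 87 = 0.6667
Recall = TP / (TP + FN) = 58 / 72 = 0.8056
F1 = 2 * P * R / (P + R)
= 2 * 0.6667 * 0.8056 / (0.6667 + 0.8056)
= 1.0741 / 1.4722
= 0.7296
As percentage: 73.0%

73.0


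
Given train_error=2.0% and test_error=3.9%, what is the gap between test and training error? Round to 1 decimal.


Generalization gap = test_error - train_error
= 3.9 - 2.0
= 1.9%
A small gap suggests good generalization.

1.9


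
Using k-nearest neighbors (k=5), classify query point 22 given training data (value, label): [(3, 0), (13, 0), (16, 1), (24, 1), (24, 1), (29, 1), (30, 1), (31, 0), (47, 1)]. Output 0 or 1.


Distances from query 22:
Point 24 (class 1): distance = 2
Point 24 (class 1): distance = 2
Point 16 (class 1): distance = 6
Point 29 (class 1): distance = 7
Point 30 (class 1): distance = 8
K=5 nearest neighbors: classes = [1, 1, 1, 1, 1]
Votes for class 1: 5 / 5
Majority vote => class 1

1


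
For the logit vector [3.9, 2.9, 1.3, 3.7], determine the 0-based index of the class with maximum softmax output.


Softmax is a monotonic transformation, so it preserves the argmax.
We need to find the index of the maximum logit.
Index 0: 3.9
Index 1: 2.9
Index 2: 1.3
Index 3: 3.7
Maximum logit = 3.9 at index 0

0


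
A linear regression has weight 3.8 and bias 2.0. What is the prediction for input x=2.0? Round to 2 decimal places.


y = 3.8 * 2.0 + (2.0)
= 7.6 + (2.0)
= 9.60

9.60


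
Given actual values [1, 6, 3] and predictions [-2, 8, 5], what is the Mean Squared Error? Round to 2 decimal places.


Differences: [3, -2, -2]
Squared errors: [9, 4, 4]
Sum of squared errors = 17
MSE = 17 / 3 = 5.67

5.67


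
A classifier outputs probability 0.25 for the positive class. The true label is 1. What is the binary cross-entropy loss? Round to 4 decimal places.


For y=1: Loss = -log(p)
= -log(0.25)
= -(-1.3863)
= 1.3863

1.3863


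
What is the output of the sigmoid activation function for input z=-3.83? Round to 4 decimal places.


sigmoid(z) = 1 / (1 + exp(-z))
exp(-(-3.83)) = exp(3.83) = 46.0625
1 + 46.0625 = 47.0625
1 / 47.0625 = 0.0212

0.0212


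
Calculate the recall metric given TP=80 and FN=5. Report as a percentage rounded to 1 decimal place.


Recall = TP / (TP + FN) * 100
= 80 / (80 + 5)
= 80 / 85
= 0.9412
= 94.1%

94.1


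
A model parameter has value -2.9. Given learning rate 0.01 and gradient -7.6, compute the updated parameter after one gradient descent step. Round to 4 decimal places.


w_new = w_old - lr * gradient
= -2.9 - 0.01 * -7.6
= -2.9 - (-0.076)
= -2.8240

-2.8240


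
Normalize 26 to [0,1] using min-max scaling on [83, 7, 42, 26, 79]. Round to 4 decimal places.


Min = 7, Max = 83
Range = 83 - 7 = 76
Scaled = (x - min) / (max - min)
= (26 - 7) / 76
= 19 / 76
= 0.2500

0.2500


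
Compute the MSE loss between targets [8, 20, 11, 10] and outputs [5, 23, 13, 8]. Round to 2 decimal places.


Differences: [3, -3, -2, 2]
Squared errors: [9, 9, 4, 4]
Sum of squared errors = 26
MSE = 26 / 4 = 6.50

6.50


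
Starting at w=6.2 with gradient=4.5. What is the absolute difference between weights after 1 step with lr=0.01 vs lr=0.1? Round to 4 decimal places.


With lr=0.01: w_new = 6.2 - 0.01 * 4.5 = 6.155
With lr=0.1: w_new = 6.2 - 0.1 * 4.5 = 5.75
Absolute difference = |6.155 - 5.75|
= 0.4050

0.4050


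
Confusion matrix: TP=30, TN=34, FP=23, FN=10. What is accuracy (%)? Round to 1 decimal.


Accuracy = (TP + TN) / (TP + TN + FP + FN) * 100
= (30 + 34) / (30 + 34 + 23 + 10)
= 64 / 97
= 0.6598
= 66.0%

66.0


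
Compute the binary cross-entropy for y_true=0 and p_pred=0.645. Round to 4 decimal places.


For y=0: Loss = -log(1-p)
= -log(1 - 0.645)
= -log(0.355)
= -(-1.0356)
= 1.0356

1.0356


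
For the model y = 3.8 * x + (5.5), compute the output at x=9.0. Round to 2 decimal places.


y = 3.8 * 9.0 + (5.5)
= 34.2 + (5.5)
= 39.70

39.70


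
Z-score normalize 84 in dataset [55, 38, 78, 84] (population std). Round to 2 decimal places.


Mean = (55 + 38 + 78 + 84) / 4 = 63.75
Variance = sum((x_i - mean)^2) / n = 338.1875
Std = sqrt(338.1875) = 18.3899
Z = (x - mean) / std
= (84 - 63.75) / 18.3899
= 20.25 / 18.3899
= 1.10

1.10


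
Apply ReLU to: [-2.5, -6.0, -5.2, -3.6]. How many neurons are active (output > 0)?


ReLU(x) = max(0, x) for each element:
ReLU(-2.5) = 0
ReLU(-6.0) = 0
ReLU(-5.2) = 0
ReLU(-3.6) = 0
Active neurons (>0): 0

0


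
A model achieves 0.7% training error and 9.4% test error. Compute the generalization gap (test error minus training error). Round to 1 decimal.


Generalization gap = test_error - train_error
= 9.4 - 0.7
= 8.7%
A moderate gap.

8.7


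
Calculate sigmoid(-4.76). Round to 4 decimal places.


sigmoid(z) = 1 / (1 + exp(-z))
exp(-(-4.76)) = exp(4.76) = 116.7459
1 + 116.7459 = 117.7459
1 / 117.7459 = 0.0085

0.0085


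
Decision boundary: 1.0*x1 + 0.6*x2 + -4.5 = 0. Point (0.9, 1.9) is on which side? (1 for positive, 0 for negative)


Compute 1.0 * 0.9 + 0.6 * 1.9 + -4.5
= 0.9 + 1.14 + -4.5
= -2.46
Since -2.46 < 0, the point is on the negative side.

0


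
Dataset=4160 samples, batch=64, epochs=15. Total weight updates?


Iterations per epoch = 4160 / 64 = 65
Total updates = iterations_per_epoch * epochs
= 65 * 15
= 975

975


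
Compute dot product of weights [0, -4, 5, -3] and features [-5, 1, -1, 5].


Element-wise products:
0 * -5 = 0
-4 * 1 = -4
5 * -1 = -5
-3 * 5 = -15
Sum = 0 + -4 + -5 + -15
= -24

-24


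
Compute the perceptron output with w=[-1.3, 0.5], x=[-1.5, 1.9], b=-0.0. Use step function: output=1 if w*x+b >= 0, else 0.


z = w . x + b
= -1.3*-1.5 + 0.5*1.9 + -0.0
= 1.95 + 0.95 + -0.0
= 2.9 + -0.0
= 2.9
Since z = 2.9 >= 0, output = 1

1


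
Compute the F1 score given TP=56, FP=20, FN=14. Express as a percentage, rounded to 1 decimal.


Precision = TP / (TP + FP) = 56 / 76 = 0.7368
Recall = TP / (TP + FN) = 56 / 70 = 0.8
F1 = 2 * P * R / (P + R)
= 2 * 0.7368 * 0.8 / (0.7368 + 0.8)
= 1.1789 / 1.5368
= 0.7671
As percentage: 76.7%

76.7


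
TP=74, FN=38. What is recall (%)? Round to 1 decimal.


Recall = TP / (TP + FN) * 100
= 74 / (74 + 38)
= 74 / 112
= 0.6607
= 66.1%

66.1


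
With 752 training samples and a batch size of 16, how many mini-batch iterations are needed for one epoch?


Iterations per epoch = dataset_size / batch_size
= 752 / 16
= 47

47


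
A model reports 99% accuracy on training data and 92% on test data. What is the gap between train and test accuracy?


Gap = train_accuracy - test_accuracy
= 99 - 92
= 7%
This moderate gap may indicate mild overfitting.

7


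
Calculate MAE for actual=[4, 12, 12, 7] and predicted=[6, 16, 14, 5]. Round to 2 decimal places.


Absolute errors: [2, 4, 2, 2]
Sum of absolute errors = 10
MAE = 10 / 4 = 2.50

2.50


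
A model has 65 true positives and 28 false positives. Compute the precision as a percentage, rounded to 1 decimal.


Precision = TP / (TP + FP) * 100
= 65 / (65 + 28)
= 65 / 93
= 0.6989
= 69.9%

69.9


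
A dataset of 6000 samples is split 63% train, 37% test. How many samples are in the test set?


Train samples = 6000 * 63% = 3780
Test samples = 6000 - 3780
= 2220

2220


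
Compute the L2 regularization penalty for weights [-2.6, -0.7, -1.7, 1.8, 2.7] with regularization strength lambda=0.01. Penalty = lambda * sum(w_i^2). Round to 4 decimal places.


Squaring each weight:
(-2.6)^2 = 6.76
(-0.7)^2 = 0.49
(-1.7)^2 = 2.89
1.8^2 = 3.24
2.7^2 = 7.29
Sum of squares = 20.67
Penalty = 0.01 * 20.67 = 0.2067

0.2067


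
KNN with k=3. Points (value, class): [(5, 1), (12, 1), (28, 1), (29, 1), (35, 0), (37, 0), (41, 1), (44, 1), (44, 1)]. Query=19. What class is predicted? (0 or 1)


Distances from query 19:
Point 12 (class 1): distance = 7
Point 28 (class 1): distance = 9
Point 29 (class 1): distance = 10
K=3 nearest neighbors: classes = [1, 1, 1]
Votes for class 1: 3 / 3
Majority vote => class 1

1


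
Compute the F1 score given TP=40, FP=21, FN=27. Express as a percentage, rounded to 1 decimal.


Precision = TP / (TP + FP) = 40 / 61 = 0.6557
Recall = TP / (TP + FN) = 40 / 67 = 0.597
F1 = 2 * P * R / (P + R)
= 2 * 0.6557 * 0.597 / (0.6557 + 0.597)
= 0.783 / 1.2528
= 0.625
As percentage: 62.5%

62.5


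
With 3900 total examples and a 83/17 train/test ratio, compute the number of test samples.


Train samples = 3900 * 83% = 3237
Test samples = 3900 - 3237
= 663

663


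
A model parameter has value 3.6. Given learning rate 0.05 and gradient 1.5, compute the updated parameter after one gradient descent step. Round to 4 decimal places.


w_new = w_old - lr * gradient
= 3.6 - 0.05 * 1.5
= 3.6 - (0.075)
= 3.5250

3.5250


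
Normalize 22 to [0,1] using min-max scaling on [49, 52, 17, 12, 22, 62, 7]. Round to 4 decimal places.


Min = 7, Max = 62
Range = 62 - 7 = 55
Scaled = (x - min) / (max - min)
= (22 - 7) / 55
= 15 / 55
= 0.2727

0.2727


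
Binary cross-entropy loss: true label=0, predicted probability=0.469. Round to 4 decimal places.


For y=0: Loss = -log(1-p)
= -log(1 - 0.469)
= -log(0.531)
= -(-0.633)
= 0.6330

0.6330


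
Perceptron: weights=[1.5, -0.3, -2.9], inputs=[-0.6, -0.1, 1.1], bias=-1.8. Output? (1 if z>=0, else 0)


z = w . x + b
= 1.5*-0.6 + -0.3*-0.1 + -2.9*1.1 + -1.8
= -0.9 + 0.03 + -3.19 + -1.8
= -4.06 + -1.8
= -5.86
Since z = -5.86 < 0, output = 0

0


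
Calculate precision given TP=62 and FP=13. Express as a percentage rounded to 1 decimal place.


Precision = TP / (TP + FP) * 100
= 62 / (62 + 13)
= 62 / 75
= 0.8267
= 82.7%

82.7


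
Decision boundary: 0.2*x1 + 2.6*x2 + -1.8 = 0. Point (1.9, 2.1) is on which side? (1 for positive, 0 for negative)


Compute 0.2 * 1.9 + 2.6 * 2.1 + -1.8
= 0.38 + 5.46 + -1.8
= 4.04
Since 4.04 >= 0, the point is on the positive side.

1


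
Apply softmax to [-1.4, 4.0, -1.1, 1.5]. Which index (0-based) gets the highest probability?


Softmax is a monotonic transformation, so it preserves the argmax.
We need to find the index of the maximum logit.
Index 0: -1.4
Index 1: 4.0
Index 2: -1.1
Index 3: 1.5
Maximum logit = 4.0 at index 1

1


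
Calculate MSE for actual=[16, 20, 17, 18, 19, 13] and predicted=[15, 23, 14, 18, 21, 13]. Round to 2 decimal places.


Differences: [1, -3, 3, 0, -2, 0]
Squared errors: [1, 9, 9, 0, 4, 0]
Sum of squared errors = 23
MSE = 23 / 6 = 3.83

3.83


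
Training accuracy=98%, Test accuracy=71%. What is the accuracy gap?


Gap = train_accuracy - test_accuracy
= 98 - 71
= 27%
This large gap strongly indicates overfitting.

27


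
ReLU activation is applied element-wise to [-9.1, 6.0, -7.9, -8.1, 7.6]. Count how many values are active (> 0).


ReLU(x) = max(0, x) for each element:
ReLU(-9.1) = 0
ReLU(6.0) = 6.0
ReLU(-7.9) = 0
ReLU(-8.1) = 0
ReLU(7.6) = 7.6
Active neurons (>0): 2

2


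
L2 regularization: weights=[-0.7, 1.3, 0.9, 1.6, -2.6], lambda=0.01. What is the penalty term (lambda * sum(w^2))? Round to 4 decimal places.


Squaring each weight:
(-0.7)^2 = 0.49
1.3^2 = 1.69
0.9^2 = 0.81
1.6^2 = 2.56
(-2.6)^2 = 6.76
Sum of squares = 12.31
Penalty = 0.01 * 12.31 = 0.1231

0.1231


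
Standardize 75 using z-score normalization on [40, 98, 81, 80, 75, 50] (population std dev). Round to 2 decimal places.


Mean = (40 + 98 + 81 + 80 + 75 + 50) / 6 = 70.6667
Variance = sum((x_i - mean)^2) / n = 387.8889
Std = sqrt(387.8889) = 19.6949
Z = (x - mean) / std
= (75 - 70.6667) / 19.6949
= 4.3333 / 19.6949
= 0.22

0.22


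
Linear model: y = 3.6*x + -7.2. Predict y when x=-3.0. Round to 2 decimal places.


y = 3.6 * -3.0 + (-7.2)
= -10.8 + (-7.2)
= -18.00

-18.00


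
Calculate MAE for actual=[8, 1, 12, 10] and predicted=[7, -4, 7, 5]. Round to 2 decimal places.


Absolute errors: [1, 5, 5, 5]
Sum of absolute errors = 16
MAE = 16 / 4 = 4.00

4.00


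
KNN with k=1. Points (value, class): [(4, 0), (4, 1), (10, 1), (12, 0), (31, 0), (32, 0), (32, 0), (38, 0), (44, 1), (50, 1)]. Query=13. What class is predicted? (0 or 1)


Distances from query 13:
Point 12 (class 0): distance = 1
K=1 nearest neighbors: classes = [0]
Votes for class 1: 0 / 1
Majority vote => class 0

0


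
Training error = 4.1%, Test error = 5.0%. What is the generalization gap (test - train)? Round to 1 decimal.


Generalization gap = test_error - train_error
= 5.0 - 4.1
= 0.9%
A small gap suggests good generalization.

0.9


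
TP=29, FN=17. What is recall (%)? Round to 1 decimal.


Recall = TP / (TP + FN) * 100
= 29 / (29 + 17)
= 29 / 46
= 0.6304
= 63.0%

63.0


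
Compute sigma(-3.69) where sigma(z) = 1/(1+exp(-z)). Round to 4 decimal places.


sigmoid(z) = 1 / (1 + exp(-z))
exp(-(-3.69)) = exp(3.69) = 40.0448
1 + 40.0448 = 41.0448
1 / 41.0448 = 0.0244

0.0244


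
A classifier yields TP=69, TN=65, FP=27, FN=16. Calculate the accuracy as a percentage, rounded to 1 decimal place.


Accuracy = (TP + TN) / (TP + TN + FP + FN) * 100
= (69 + 65) / (69 + 65 + 27 + 16)
= 134 / 177
= 0.7571
= 75.7%

75.7


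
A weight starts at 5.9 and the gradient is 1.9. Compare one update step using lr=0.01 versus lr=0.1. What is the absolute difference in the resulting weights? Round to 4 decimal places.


With lr=0.01: w_new = 5.9 - 0.01 * 1.9 = 5.881
With lr=0.1: w_new = 5.9 - 0.1 * 1.9 = 5.71
Absolute difference = |5.881 - 5.71|
= 0.1710

0.1710


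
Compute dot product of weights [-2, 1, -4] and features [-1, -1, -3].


Element-wise products:
-2 * -1 = 2
1 * -1 = -1
-4 * -3 = 12
Sum = 2 + -1 + 12
= 13

13


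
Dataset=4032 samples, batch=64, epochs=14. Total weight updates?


Iterations per epoch = 4032 / 64 = 63
Total updates = iterations_per_epoch * epochs
= 63 * 14
= 882

882


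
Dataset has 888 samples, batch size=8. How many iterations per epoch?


Iterations per epoch = dataset_size / batch_size
= 888 / 8
= 111

111


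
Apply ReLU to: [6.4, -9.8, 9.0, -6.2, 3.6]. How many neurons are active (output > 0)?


ReLU(x) = max(0, x) for each element:
ReLU(6.4) = 6.4
ReLU(-9.8) = 0
ReLU(9.0) = 9.0
ReLU(-6.2) = 0
ReLU(3.6) = 3.6
Active neurons (>0): 3

3


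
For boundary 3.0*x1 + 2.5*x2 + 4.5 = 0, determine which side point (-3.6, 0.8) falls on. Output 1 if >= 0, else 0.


Compute 3.0 * -3.6 + 2.5 * 0.8 + 4.5
= -10.8 + 2.0 + 4.5
= -4.3
Since -4.3 < 0, the point is on the negative side.

0


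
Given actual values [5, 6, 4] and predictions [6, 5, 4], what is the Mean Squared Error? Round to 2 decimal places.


Differences: [-1, 1, 0]
Squared errors: [1, 1, 0]
Sum of squared errors = 2
MSE = 2 / 3 = 0.67

0.67


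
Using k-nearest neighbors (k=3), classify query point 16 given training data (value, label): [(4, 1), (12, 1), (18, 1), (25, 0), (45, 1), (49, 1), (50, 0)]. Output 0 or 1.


Distances from query 16:
Point 18 (class 1): distance = 2
Point 12 (class 1): distance = 4
Point 25 (class 0): distance = 9
K=3 nearest neighbors: classes = [1, 1, 0]
Votes for class 1: 2 / 3
Majority vote => class 1

1


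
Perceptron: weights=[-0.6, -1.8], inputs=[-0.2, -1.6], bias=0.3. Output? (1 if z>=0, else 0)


z = w . x + b
= -0.6*-0.2 + -1.8*-1.6 + 0.3
= 0.12 + 2.88 + 0.3
= 3.0 + 0.3
= 3.3
Since z = 3.3 >= 0, output = 1

1


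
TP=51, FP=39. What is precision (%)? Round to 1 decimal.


Precision = TP / (TP + FP) * 100
= 51 / (51 + 39)
= 51 / 90
= 0.5667
= 56.7%

56.7


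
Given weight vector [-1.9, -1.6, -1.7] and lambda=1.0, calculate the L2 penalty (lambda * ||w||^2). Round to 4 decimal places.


Squaring each weight:
(-1.9)^2 = 3.61
(-1.6)^2 = 2.56
(-1.7)^2 = 2.89
Sum of squares = 9.06
Penalty = 1.0 * 9.06 = 9.0600

9.0600


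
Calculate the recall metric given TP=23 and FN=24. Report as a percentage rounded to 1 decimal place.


Recall = TP / (TP + FN) * 100
= 23 / (23 + 24)
= 23 / 47
= 0.4894
= 48.9%

48.9


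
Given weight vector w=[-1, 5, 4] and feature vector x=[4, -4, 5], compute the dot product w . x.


Element-wise products:
-1 * 4 = -4
5 * -4 = -20
4 * 5 = 20
Sum = -4 + -20 + 20
= -4

-4


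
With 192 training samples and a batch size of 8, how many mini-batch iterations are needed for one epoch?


Iterations per epoch = dataset_size / batch_size
= 192 / 8
= 24

24


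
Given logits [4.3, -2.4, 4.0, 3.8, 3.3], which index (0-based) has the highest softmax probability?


Softmax is a monotonic transformation, so it preserves the argmax.
We need to find the index of the maximum logit.
Index 0: 4.3
Index 1: -2.4
Index 2: 4.0
Index 3: 3.8
Index 4: 3.3
Maximum logit = 4.3 at index 0

0


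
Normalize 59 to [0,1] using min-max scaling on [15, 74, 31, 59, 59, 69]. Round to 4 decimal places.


Min = 15, Max = 74
Range = 74 - 15 = 59
Scaled = (x - min) / (max - min)
= (59 - 15) / 59
= 44 / 59
= 0.7458

0.7458


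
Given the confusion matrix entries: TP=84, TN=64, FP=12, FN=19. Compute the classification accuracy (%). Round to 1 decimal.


Accuracy = (TP + TN) / (TP + TN + FP + FN) * 100
= (84 + 64) / (84 + 64 + 12 + 19)
= 148 / 179
= 0.8268
= 82.7%

82.7


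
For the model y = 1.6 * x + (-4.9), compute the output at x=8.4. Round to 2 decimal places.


y = 1.6 * 8.4 + (-4.9)
= 13.44 + (-4.9)
= 8.54

8.54


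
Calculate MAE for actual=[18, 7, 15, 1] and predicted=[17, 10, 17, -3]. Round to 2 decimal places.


Absolute errors: [1, 3, 2, 4]
Sum of absolute errors = 10
MAE = 10 / 4 = 2.50

2.50


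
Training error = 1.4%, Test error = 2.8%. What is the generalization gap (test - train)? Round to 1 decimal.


Generalization gap = test_error - train_error
= 2.8 - 1.4
= 1.4%
A small gap suggests good generalization.

1.4


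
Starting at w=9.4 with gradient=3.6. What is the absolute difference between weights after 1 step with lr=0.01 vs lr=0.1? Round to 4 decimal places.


With lr=0.01: w_new = 9.4 - 0.01 * 3.6 = 9.364
With lr=0.1: w_new = 9.4 - 0.1 * 3.6 = 9.04
Absolute difference = |9.364 - 9.04|
= 0.3240

0.3240


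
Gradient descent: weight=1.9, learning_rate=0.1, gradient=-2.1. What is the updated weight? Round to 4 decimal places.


w_new = w_old - lr * gradient
= 1.9 - 0.1 * -2.1
= 1.9 - (-0.21)
= 2.1100

2.1100


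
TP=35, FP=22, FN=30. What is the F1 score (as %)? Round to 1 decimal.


Precision = TP / (TP + FP) = 35 / 57 = 0.614
Recall = TP / (TP + FN) = 35 / 65 = 0.5385
F1 = 2 * P * R / (P + R)
= 2 * 0.614 * 0.5385 / (0.614 + 0.5385)
= 0.6613 / 1.1525
= 0.5738
As percentage: 57.4%

57.4


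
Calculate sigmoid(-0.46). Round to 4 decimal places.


sigmoid(z) = 1 / (1 + exp(-z))
exp(-(-0.46)) = exp(0.46) = 1.5841
1 + 1.5841 = 2.5841
1 / 2.5841 = 0.3870

0.3870


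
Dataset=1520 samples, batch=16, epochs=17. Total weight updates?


Iterations per epoch = 1520 / 16 = 95
Total updates = iterations_per_epoch * epochs
= 95 * 17
= 1615

1615


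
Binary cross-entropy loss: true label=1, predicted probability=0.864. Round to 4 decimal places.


For y=1: Loss = -log(p)
= -log(0.864)
= -(-0.1462)
= 0.1462

0.1462


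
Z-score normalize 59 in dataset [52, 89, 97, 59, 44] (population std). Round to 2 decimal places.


Mean = (52 + 89 + 97 + 59 + 44) / 5 = 68.2
Variance = sum((x_i - mean)^2) / n = 438.96
Std = sqrt(438.96) = 20.9514
Z = (x - mean) / std
= (59 - 68.2) / 20.9514
= -9.2 / 20.9514
= -0.44

-0.44


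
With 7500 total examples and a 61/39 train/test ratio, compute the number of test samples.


Train samples = 7500 * 61% = 4575
Test samples = 7500 - 4575
= 2925

2925


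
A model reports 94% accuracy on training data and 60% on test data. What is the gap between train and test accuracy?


Gap = train_accuracy - test_accuracy
= 94 - 60
= 34%
This large gap strongly indicates overfitting.

34


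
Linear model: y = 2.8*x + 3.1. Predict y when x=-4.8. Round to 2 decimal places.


y = 2.8 * -4.8 + (3.1)
= -13.44 + (3.1)
= -10.34

-10.34


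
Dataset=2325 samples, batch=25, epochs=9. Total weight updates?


Iterations per epoch = 2325 / 25 = 93
Total updates = iterations_per_epoch * epochs
= 93 * 9
= 837

837


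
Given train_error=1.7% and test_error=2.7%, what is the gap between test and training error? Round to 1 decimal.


Generalization gap = test_error - train_error
= 2.7 - 1.7
= 1.0%
A small gap suggests good generalization.

1.0


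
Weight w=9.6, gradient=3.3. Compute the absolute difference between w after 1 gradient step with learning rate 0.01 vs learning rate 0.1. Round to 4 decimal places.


With lr=0.01: w_new = 9.6 - 0.01 * 3.3 = 9.567
With lr=0.1: w_new = 9.6 - 0.1 * 3.3 = 9.27
Absolute difference = |9.567 - 9.27|
= 0.2970

0.2970


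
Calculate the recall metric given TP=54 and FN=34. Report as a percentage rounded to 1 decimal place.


Recall = TP / (TP + FN) * 100
= 54 / (54 + 34)
= 54 / 88
= 0.6136
= 61.4%

61.4


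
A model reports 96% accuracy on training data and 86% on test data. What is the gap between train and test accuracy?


Gap = train_accuracy - test_accuracy
= 96 - 86
= 10%
This moderate gap may indicate mild overfitting.

10


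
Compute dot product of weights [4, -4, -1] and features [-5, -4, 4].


Element-wise products:
4 * -5 = -20
-4 * -4 = 16
-1 * 4 = -4
Sum = -20 + 16 + -4
= -8

-8


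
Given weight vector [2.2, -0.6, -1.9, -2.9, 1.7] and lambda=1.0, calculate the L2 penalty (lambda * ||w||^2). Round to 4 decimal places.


Squaring each weight:
2.2^2 = 4.84
(-0.6)^2 = 0.36
(-1.9)^2 = 3.61
(-2.9)^2 = 8.41
1.7^2 = 2.89
Sum of squares = 20.11
Penalty = 1.0 * 20.11 = 20.1100

20.1100


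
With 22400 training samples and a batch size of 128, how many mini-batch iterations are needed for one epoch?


Iterations per epoch = dataset_size / batch_size
= 22400 / 128
= 175

175


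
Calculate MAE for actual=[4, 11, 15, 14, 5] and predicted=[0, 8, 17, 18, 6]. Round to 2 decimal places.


Absolute errors: [4, 3, 2, 4, 1]
Sum of absolute errors = 14
MAE = 14 / 5 = 2.80

2.80


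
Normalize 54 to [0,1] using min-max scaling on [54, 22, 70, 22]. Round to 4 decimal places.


Min = 22, Max = 70
Range = 70 - 22 = 48
Scaled = (x - min) / (max - min)
= (54 - 22) / 48
= 32 / 48
= 0.6667

0.6667


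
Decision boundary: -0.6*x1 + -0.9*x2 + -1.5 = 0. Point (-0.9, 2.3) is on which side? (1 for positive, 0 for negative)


Compute -0.6 * -0.9 + -0.9 * 2.3 + -1.5
= 0.54 + -2.07 + -1.5
= -3.03
Since -3.03 < 0, the point is on the negative side.

0


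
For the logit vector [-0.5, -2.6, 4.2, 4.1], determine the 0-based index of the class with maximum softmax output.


Softmax is a monotonic transformation, so it preserves the argmax.
We need to find the index of the maximum logit.
Index 0: -0.5
Index 1: -2.6
Index 2: 4.2
Index 3: 4.1
Maximum logit = 4.2 at index 2

2


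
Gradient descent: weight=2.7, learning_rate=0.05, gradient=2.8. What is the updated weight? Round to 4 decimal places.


w_new = w_old - lr * gradient
= 2.7 - 0.05 * 2.8
= 2.7 - (0.14)
= 2.5600

2.5600


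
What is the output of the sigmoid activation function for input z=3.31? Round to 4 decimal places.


sigmoid(z) = 1 / (1 + exp(-z))
exp(-(3.31)) = exp(-3.31) = 0.0365
1 + 0.0365 = 1.0365
1 / 1.0365 = 0.9648

0.9648


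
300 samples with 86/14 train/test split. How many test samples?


Train samples = 300 * 86% = 258
Test samples = 300 - 258
= 42

42


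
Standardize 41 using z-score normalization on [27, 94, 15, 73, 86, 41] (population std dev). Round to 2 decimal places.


Mean = (27 + 94 + 15 + 73 + 86 + 41) / 6 = 56.0
Variance = sum((x_i - mean)^2) / n = 896.6667
Std = sqrt(896.6667) = 29.9444
Z = (x - mean) / std
= (41 - 56.0) / 29.9444
= -15.0 / 29.9444
= -0.50

-0.50


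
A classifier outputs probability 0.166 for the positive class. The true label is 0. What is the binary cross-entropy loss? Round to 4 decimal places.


For y=0: Loss = -log(1-p)
= -log(1 - 0.166)
= -log(0.834)
= -(-0.1815)
= 0.1815

0.1815


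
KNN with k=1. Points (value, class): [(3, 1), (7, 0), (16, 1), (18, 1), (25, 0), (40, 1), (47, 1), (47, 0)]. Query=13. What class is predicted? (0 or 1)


Distances from query 13:
Point 16 (class 1): distance = 3
K=1 nearest neighbors: classes = [1]
Votes for class 1: 1 / 1
Majority vote => class 1

1


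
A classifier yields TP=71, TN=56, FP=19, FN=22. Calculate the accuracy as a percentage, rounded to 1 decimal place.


Accuracy = (TP + TN) / (TP + TN + FP + FN) * 100
= (71 + 56) / (71 + 56 + 19 + 22)
= 127 / 168
= 0.756
= 75.6%

75.6


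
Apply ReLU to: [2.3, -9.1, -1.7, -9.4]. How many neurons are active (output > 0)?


ReLU(x) = max(0, x) for each element:
ReLU(2.3) = 2.3
ReLU(-9.1) = 0
ReLU(-1.7) = 0
ReLU(-9.4) = 0
Active neurons (>0): 1

1


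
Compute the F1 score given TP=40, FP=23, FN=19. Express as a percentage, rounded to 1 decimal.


Precision = TP / (TP + FP) = 40 / 63 = 0.6349
Recall = TP / (TP + FN) = 40 / 59 = 0.678
F1 = 2 * P * R / (P + R)
= 2 * 0.6349 * 0.678 / (0.6349 + 0.678)
= 0.8609 / 1.3129
= 0.6557
As percentage: 65.6%

65.6


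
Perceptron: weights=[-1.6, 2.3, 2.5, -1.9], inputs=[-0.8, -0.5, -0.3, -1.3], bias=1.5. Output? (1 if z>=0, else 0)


z = w . x + b
= -1.6*-0.8 + 2.3*-0.5 + 2.5*-0.3 + -1.9*-1.3 + 1.5
= 1.28 + -1.15 + -0.75 + 2.47 + 1.5
= 1.85 + 1.5
= 3.35
Since z = 3.35 >= 0, output = 1

1


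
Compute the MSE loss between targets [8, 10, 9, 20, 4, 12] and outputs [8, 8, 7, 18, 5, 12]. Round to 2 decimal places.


Differences: [0, 2, 2, 2, -1, 0]
Squared errors: [0, 4, 4, 4, 1, 0]
Sum of squared errors = 13
MSE = 13 / 6 = 2.17

2.17


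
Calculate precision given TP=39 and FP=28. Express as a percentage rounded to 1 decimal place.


Precision = TP / (TP + FP) * 100
= 39 / (39 + 28)
= 39 / 67
= 0.5821
= 58.2%

58.2


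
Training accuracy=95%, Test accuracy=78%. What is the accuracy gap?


Gap = train_accuracy - test_accuracy
= 95 - 78
= 17%
This gap suggests the model is overfitting.

17


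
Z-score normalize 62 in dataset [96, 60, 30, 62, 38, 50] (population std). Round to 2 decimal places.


Mean = (96 + 60 + 30 + 62 + 38 + 50) / 6 = 56.0
Variance = sum((x_i - mean)^2) / n = 448.0
Std = sqrt(448.0) = 21.166
Z = (x - mean) / std
= (62 - 56.0) / 21.166
= 6.0 / 21.166
= 0.28

0.28


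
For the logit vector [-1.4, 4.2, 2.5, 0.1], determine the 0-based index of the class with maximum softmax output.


Softmax is a monotonic transformation, so it preserves the argmax.
We need to find the index of the maximum logit.
Index 0: -1.4
Index 1: 4.2
Index 2: 2.5
Index 3: 0.1
Maximum logit = 4.2 at index 1

1


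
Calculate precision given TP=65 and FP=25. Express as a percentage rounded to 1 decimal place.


Precision = TP / (TP + FP) * 100
= 65 / (65 + 25)
= 65 / 90
= 0.7222
= 72.2%

72.2


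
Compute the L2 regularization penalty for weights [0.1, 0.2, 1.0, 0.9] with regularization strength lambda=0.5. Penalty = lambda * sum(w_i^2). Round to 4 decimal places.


Squaring each weight:
0.1^2 = 0.01
0.2^2 = 0.04
1.0^2 = 1.0
0.9^2 = 0.81
Sum of squares = 1.86
Penalty = 0.5 * 1.86 = 0.9300

0.9300


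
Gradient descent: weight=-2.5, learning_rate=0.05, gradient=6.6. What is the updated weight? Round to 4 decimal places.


w_new = w_old - lr * gradient
= -2.5 - 0.05 * 6.6
= -2.5 - (0.33)
= -2.8300

-2.8300


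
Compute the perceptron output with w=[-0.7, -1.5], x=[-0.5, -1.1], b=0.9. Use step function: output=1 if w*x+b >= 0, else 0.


z = w . x + b
= -0.7*-0.5 + -1.5*-1.1 + 0.9
= 0.35 + 1.65 + 0.9
= 2.0 + 0.9
= 2.9
Since z = 2.9 >= 0, output = 1

1


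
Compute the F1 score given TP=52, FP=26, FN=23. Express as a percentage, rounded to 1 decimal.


Precision = TP / (TP + FP) = 52 / 78 = 0.6667
Recall = TP / (TP + FN) = 52 / 75 = 0.6933
F1 = 2 * P * R / (P + R)
= 2 * 0.6667 * 0.6933 / (0.6667 + 0.6933)
= 0.9244 / 1.36
= 0.6797
As percentage: 68.0%

68.0


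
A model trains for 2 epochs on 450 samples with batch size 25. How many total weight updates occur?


Iterations per epoch = 450 / 25 = 18
Total updates = iterations_per_epoch * epochs
= 18 * 2
= 36

36


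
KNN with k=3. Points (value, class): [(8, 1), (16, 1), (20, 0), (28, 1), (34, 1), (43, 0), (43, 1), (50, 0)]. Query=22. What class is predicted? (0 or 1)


Distances from query 22:
Point 20 (class 0): distance = 2
Point 16 (class 1): distance = 6
Point 28 (class 1): distance = 6
K=3 nearest neighbors: classes = [0, 1, 1]
Votes for class 1: 2 / 3
Majority vote => class 1

1


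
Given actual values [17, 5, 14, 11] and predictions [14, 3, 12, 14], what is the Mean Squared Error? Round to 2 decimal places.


Differences: [3, 2, 2, -3]
Squared errors: [9, 4, 4, 9]
Sum of squared errors = 26
MSE = 26 / 4 = 6.50

6.50


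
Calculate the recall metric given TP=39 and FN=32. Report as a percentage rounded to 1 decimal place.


Recall = TP / (TP + FN) * 100
= 39 / (39 + 32)
= 39 / 71
= 0.5493
= 54.9%

54.9


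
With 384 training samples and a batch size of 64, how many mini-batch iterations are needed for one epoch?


Iterations per epoch = dataset_size / batch_size
= 384 / 64
= 6

6


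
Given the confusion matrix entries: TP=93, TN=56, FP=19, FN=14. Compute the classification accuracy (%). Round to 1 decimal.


Accuracy = (TP + TN) / (TP + TN + FP + FN) * 100
= (93 + 56) / (93 + 56 + 19 + 14)
= 149 / 182
= 0.8187
= 81.9%

81.9


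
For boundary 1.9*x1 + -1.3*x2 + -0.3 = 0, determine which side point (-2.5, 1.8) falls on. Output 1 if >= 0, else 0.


Compute 1.9 * -2.5 + -1.3 * 1.8 + -0.3
= -4.75 + -2.34 + -0.3
= -7.39
Since -7.39 < 0, the point is on the negative side.

0


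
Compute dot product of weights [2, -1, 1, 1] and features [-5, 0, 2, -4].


Element-wise products:
2 * -5 = -10
-1 * 0 = 0
1 * 2 = 2
1 * -4 = -4
Sum = -10 + 0 + 2 + -4
= -12

-12


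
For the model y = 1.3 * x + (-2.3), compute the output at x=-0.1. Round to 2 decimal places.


y = 1.3 * -0.1 + (-2.3)
= -0.13 + (-2.3)
= -2.43

-2.43


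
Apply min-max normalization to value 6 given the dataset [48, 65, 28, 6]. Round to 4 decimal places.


Min = 6, Max = 65
Range = 65 - 6 = 59
Scaled = (x - min) / (max - min)
= (6 - 6) / 59
= 0 / 59
= 0.0000

0.0000


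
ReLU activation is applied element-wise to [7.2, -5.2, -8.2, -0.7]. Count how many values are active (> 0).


ReLU(x) = max(0, x) for each element:
ReLU(7.2) = 7.2
ReLU(-5.2) = 0
ReLU(-8.2) = 0
ReLU(-0.7) = 0
Active neurons (>0): 1

1


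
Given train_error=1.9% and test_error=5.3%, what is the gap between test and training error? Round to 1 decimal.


Generalization gap = test_error - train_error
= 5.3 - 1.9
= 3.4%
A moderate gap.

3.4


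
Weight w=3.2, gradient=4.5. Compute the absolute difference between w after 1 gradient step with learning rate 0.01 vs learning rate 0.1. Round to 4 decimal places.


With lr=0.01: w_new = 3.2 - 0.01 * 4.5 = 3.155
With lr=0.1: w_new = 3.2 - 0.1 * 4.5 = 2.75
Absolute difference = |3.155 - 2.75|
= 0.4050

0.4050


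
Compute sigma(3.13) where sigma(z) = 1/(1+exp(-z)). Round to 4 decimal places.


sigmoid(z) = 1 / (1 + exp(-z))
exp(-(3.13)) = exp(-3.13) = 0.0437
1 + 0.0437 = 1.0437
1 / 1.0437 = 0.9581

0.9581


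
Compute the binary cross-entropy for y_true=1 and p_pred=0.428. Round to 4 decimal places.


For y=1: Loss = -log(p)
= -log(0.428)
= -(-0.8486)
= 0.8486

0.8486


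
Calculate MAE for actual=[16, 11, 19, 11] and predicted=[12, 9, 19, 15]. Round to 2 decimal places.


Absolute errors: [4, 2, 0, 4]
Sum of absolute errors = 10
MAE = 10 / 4 = 2.50

2.50


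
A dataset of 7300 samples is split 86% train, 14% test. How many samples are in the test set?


Train samples = 7300 * 86% = 6278
Test samples = 7300 - 6278
= 1022

1022


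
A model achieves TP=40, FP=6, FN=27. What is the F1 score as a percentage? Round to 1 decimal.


Precision = TP / (TP + FP) = 40 / 46 = 0.8696
Recall = TP / (TP + FN) = 40 / 67 = 0.597
F1 = 2 * P * R / (P + R)
= 2 * 0.8696 * 0.597 / (0.8696 + 0.597)
= 1.0383 / 1.4666
= 0.708
As percentage: 70.8%

70.8


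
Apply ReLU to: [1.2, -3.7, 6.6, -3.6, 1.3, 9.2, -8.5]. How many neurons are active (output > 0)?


ReLU(x) = max(0, x) for each element:
ReLU(1.2) = 1.2
ReLU(-3.7) = 0
ReLU(6.6) = 6.6
ReLU(-3.6) = 0
ReLU(1.3) = 1.3
ReLU(9.2) = 9.2
ReLU(-8.5) = 0
Active neurons (>0): 4

4


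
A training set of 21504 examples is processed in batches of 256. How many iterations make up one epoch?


Iterations per epoch = dataset_size / batch_size
= 21504 / 256
= 84

84


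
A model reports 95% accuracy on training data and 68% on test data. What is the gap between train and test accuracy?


Gap = train_accuracy - test_accuracy
= 95 - 68
= 27%
This large gap strongly indicates overfitting.

27


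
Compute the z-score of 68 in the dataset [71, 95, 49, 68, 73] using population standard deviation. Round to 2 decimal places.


Mean = (71 + 95 + 49 + 68 + 73) / 5 = 71.2
Variance = sum((x_i - mean)^2) / n = 214.56
Std = sqrt(214.56) = 14.6479
Z = (x - mean) / std
= (68 - 71.2) / 14.6479
= -3.2 / 14.6479
= -0.22

-0.22


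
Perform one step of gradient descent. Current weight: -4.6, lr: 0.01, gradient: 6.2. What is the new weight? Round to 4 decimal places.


w_new = w_old - lr * gradient
= -4.6 - 0.01 * 6.2
= -4.6 - (0.062)
= -4.6620

-4.6620


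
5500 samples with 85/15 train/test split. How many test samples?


Train samples = 5500 * 85% = 4675
Test samples = 5500 - 4675
= 825

825


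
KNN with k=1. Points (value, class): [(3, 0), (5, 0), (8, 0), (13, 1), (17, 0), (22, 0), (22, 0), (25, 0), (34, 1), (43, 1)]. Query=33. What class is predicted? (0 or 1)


Distances from query 33:
Point 34 (class 1): distance = 1
K=1 nearest neighbors: classes = [1]
Votes for class 1: 1 / 1
Majority vote => class 1

1


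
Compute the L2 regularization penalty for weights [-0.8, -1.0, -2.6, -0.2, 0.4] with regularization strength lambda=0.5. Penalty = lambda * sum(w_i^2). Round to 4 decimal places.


Squaring each weight:
(-0.8)^2 = 0.64
(-1.0)^2 = 1.0
(-2.6)^2 = 6.76
(-0.2)^2 = 0.04
0.4^2 = 0.16
Sum of squares = 8.6
Penalty = 0.5 * 8.6 = 4.3000

4.3000


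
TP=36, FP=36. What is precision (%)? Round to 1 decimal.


Precision = TP / (TP + FP) * 100
= 36 / (36 + 36)
= 36 / 72
= 0.5
= 50.0%

50.0


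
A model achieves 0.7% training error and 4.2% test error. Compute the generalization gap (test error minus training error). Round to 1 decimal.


Generalization gap = test_error - train_error
= 4.2 - 0.7
= 3.5%
A moderate gap.

3.5


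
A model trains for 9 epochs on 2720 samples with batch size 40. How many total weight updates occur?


Iterations per epoch = 2720 / 40 = 68
Total updates = iterations_per_epoch * epochs
= 68 * 9
= 612

612


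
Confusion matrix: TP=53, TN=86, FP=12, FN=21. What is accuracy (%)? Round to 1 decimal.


Accuracy = (TP + TN) / (TP + TN + FP + FN) * 100
= (53 + 86) / (53 + 86 + 12 + 21)
= 139 / 172
= 0.8081
= 80.8%

80.8


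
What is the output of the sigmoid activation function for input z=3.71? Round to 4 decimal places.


sigmoid(z) = 1 / (1 + exp(-z))
exp(-(3.71)) = exp(-3.71) = 0.0245
1 + 0.0245 = 1.0245
1 / 1.0245 = 0.9761

0.9761
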